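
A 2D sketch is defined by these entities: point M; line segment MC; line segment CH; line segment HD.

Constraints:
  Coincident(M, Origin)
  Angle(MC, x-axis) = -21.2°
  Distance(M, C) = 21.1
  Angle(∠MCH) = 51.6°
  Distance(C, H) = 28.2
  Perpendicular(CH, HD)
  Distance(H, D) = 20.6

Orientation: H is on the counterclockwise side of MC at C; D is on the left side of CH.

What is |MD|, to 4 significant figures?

15.63

M is at the origin; MC runs at -21.2° with length 21.1, so C = 21.1·(cos -21.2°, sin -21.2°) = (19.67, -7.630). ∠MCH = 51.6°, so CH runs at -21.2° + (180° − 51.6°) = 107.2° from the x-axis; with |CH| = 28.2, H = C + 28.2·(cos 107.2°, sin 107.2°) = (11.33, 19.31). CH is perpendicular to HD; with |HD| = 20.6 on the left of CH, D = H + 20.6·(-0.9553, -0.2957) = (-8.346, 13.22). Then |MD| = |D − M| = 15.63.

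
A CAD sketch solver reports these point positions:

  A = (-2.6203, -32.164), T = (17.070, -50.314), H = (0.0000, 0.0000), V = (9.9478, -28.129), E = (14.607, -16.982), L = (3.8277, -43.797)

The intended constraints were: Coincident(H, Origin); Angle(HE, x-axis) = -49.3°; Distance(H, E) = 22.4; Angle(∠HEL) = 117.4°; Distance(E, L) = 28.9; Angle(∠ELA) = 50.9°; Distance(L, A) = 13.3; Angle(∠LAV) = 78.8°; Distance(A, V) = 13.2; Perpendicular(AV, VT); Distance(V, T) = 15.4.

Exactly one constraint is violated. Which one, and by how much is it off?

Distance(V, T) = 15.4 — off by 7.90.

H = (0.00, 0.00) ✓; HE at -49.30° ✓; |HE| = 22.40 ✓; ∠HEL = 117.4° ✓; |EL| = 28.90 ✓; ∠ELA = 50.90° ✓; |LA| = 13.30 ✓; ∠LAV = 78.80° ✓; |AV| = 13.20 ✓; ∠(AV, VT) = 90.00° ✓; |VT| = 23.30 ✗.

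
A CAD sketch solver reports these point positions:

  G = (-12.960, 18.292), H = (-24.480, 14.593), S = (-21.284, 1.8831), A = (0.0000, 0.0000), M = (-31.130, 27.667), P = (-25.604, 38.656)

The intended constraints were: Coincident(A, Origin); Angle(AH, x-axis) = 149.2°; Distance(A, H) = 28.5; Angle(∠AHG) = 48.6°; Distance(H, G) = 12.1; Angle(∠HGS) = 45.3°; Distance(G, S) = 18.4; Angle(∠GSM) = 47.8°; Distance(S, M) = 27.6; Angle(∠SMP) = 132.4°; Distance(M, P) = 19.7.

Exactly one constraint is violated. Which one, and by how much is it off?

Distance(M, P) = 19.7 — off by 7.40.

A = (0.00, 0.00) ✓; AH at 149.2° ✓; |AH| = 28.50 ✓; ∠AHG = 48.60° ✓; |HG| = 12.10 ✓; ∠HGS = 45.30° ✓; |GS| = 18.40 ✓; ∠GSM = 47.80° ✓; |SM| = 27.60 ✓; ∠SMP = 132.4° ✓; |MP| = 12.30 ✗.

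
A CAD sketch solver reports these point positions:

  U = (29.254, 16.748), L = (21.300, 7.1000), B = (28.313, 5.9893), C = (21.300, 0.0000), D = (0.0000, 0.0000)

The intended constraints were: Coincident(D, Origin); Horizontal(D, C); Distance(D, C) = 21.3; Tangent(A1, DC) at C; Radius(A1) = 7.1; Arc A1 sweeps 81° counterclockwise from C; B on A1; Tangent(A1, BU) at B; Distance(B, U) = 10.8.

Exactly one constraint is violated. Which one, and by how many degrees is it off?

Tangent(A1, BU) at B — off by 4.00°.

D = (0.00, 0.00) ✓; D.y = 0.00, C.y = 0.00 ✓; |DC| = 21.30 ✓; ∠(LC, CD) = 90.00° ✓; |LC| = 7.100 ✓; bearing(L→B) − bearing(L→C) = 81.00° ✓; |LB| = 7.100 ✓; ∠(LB, BU) = 86.00° ✗; |BU| = 10.80 ✓.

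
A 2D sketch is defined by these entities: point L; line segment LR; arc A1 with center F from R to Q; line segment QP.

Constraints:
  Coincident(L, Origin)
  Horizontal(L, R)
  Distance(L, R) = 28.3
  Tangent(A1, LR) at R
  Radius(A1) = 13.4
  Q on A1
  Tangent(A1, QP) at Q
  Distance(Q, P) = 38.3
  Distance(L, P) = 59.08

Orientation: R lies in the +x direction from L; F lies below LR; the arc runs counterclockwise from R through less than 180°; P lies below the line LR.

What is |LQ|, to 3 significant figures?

22.6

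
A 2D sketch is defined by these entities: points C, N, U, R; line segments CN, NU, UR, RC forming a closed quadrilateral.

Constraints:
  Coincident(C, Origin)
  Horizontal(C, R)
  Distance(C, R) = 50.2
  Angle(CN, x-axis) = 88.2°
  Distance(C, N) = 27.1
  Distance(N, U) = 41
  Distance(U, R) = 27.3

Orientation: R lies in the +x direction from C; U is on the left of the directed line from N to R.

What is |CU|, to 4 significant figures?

49.25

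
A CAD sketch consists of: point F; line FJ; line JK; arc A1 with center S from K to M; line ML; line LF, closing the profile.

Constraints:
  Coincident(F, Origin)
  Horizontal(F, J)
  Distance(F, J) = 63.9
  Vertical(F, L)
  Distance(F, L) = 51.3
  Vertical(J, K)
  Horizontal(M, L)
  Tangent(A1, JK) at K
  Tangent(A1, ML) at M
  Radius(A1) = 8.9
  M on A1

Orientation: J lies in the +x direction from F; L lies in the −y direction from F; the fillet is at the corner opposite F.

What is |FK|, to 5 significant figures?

76.687

The virtual corner opposite F is at (63.900, -51.300). Since A1 is tangent to JK there, SK ⟂ JK and since A1 is tangent to ML there, SM ⟂ ML, with radius 8.9, so the center S sits 8.9 in from both sides at S = (55.000, -42.400). That places the tangent points at K = (63.900, -42.400) on JK and M = (55.000, -51.300) on ML. Then |FK| = |K − F| = 76.687.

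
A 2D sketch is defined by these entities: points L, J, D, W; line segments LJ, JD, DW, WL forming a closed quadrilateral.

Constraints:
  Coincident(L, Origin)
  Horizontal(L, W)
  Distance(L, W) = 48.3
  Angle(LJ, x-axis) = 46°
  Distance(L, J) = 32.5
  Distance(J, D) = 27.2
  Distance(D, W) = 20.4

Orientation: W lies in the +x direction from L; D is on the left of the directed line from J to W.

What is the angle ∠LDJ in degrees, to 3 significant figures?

28.7°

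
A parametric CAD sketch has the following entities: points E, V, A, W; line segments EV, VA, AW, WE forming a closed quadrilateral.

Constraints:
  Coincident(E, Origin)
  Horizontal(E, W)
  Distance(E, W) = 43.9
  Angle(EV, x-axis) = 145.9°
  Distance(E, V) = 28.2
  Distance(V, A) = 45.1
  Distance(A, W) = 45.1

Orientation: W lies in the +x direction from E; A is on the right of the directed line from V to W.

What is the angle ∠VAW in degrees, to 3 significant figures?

100°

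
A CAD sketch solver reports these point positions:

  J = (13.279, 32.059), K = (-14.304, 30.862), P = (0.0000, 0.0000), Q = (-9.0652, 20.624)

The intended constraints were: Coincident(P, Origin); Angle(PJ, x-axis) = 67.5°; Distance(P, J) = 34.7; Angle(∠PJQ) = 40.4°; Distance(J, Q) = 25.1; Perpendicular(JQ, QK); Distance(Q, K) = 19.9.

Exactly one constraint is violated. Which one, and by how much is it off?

Distance(Q, K) = 19.9 — off by 8.40.

P = (0.00, 0.00) ✓; PJ at 67.50° ✓; |PJ| = 34.70 ✓; ∠PJQ = 40.40° ✓; |JQ| = 25.10 ✓; ∠(JQ, QK) = 90.00° ✓; |QK| = 11.50 ✗.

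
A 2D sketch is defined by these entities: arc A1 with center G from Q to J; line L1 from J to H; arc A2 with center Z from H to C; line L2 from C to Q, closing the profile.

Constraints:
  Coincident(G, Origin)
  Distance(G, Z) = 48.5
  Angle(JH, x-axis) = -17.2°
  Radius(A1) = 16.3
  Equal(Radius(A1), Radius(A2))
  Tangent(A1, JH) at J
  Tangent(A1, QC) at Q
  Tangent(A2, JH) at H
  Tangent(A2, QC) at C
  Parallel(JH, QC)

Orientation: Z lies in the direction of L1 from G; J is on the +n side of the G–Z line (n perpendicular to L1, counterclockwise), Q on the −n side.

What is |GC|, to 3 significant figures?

51.2

Tangency of A1 to both parallel lines with radius 16.3 puts J and Q at G ± 16.3·n: J = (4.82, 15.6), Q = (-4.82, -15.6). Equal radii place H and C the same way about Z: H = Z + 16.3·n = (51.2, 1.23), C = Z − 16.3·n = (41.5, -29.9). Then |GC| = |C − G| = 51.2.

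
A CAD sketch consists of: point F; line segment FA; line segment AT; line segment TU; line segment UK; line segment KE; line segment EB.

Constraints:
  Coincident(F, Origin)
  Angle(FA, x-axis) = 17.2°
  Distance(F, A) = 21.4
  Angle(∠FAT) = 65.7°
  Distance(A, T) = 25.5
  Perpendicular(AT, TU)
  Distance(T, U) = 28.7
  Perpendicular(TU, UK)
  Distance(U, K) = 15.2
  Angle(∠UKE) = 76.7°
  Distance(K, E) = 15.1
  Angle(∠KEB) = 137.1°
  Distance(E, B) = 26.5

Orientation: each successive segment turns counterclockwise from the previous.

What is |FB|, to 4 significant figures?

33.74

F is at the origin; FA runs at 17.2° with length 21.4, so A = (20.44, 6.328). ∠FAT = 65.7° gives AT at 131.5° from the x-axis; with |AT| = 25.5, T = (3.546, 25.43). The perpendicularity gives TU at right angles to AT, so TU runs at -138.5°; with |TU| = 28.7, U = (-17.95, 6.409). The perpendicularity gives UK at right angles to TU, so UK runs at -48.50°; with |UK| = 15.2, K = (-7.877, -4.975). ∠UKE = 76.7° gives KE at 54.80° from the x-axis; with |KE| = 15.1, E = (0.8271, 7.364). ∠KEB = 137.1° gives EB at 97.70° from the x-axis; with |EB| = 26.5, B = (-2.724, 33.63). Then |FB| = |B − F| = 33.74.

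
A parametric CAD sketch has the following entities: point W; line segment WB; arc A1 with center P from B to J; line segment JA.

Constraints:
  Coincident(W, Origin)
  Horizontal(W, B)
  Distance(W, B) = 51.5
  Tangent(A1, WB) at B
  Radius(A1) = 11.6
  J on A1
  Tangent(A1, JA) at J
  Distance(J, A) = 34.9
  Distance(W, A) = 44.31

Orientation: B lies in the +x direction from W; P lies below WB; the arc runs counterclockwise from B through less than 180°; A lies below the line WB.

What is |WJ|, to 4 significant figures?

41.74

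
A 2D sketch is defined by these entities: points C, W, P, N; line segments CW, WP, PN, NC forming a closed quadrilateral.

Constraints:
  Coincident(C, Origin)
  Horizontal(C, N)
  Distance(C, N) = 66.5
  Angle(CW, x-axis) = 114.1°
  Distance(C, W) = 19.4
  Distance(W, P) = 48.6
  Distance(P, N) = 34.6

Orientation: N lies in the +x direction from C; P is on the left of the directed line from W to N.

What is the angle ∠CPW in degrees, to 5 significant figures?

23.422°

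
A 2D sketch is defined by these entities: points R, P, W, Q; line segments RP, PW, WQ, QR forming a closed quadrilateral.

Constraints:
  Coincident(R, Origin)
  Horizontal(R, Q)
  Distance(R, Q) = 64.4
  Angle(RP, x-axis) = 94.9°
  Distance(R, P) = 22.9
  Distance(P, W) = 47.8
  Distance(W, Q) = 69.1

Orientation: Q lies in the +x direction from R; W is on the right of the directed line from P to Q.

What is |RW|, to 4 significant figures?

24.95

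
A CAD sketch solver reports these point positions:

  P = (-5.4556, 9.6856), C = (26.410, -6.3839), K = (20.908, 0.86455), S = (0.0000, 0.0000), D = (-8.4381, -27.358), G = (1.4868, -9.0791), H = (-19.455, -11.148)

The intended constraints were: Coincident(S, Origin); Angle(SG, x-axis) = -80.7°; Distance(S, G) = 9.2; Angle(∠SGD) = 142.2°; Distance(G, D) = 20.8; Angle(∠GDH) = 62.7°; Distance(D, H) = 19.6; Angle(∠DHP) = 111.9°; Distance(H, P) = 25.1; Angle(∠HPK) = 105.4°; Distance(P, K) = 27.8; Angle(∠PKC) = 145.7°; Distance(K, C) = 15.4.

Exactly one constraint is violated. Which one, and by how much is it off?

Distance(K, C) = 15.4 — off by 6.30.

S = (0.00, 0.00) ✓; SG at -80.70° ✓; |SG| = 9.200 ✓; ∠SGD = 142.2° ✓; |GD| = 20.80 ✓; ∠GDH = 62.70° ✓; |DH| = 19.60 ✓; ∠DHP = 111.9° ✓; |HP| = 25.10 ✓; ∠HPK = 105.4° ✓; |PK| = 27.80 ✓; ∠PKC = 145.7° ✓; |KC| = 9.100 ✗.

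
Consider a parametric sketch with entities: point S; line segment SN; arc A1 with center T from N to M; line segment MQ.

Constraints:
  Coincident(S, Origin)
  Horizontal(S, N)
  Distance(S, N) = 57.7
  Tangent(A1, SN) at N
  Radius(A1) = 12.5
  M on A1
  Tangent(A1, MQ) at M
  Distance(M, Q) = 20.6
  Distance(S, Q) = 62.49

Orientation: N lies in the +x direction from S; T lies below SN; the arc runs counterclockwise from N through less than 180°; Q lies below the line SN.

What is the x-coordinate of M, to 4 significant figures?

45.67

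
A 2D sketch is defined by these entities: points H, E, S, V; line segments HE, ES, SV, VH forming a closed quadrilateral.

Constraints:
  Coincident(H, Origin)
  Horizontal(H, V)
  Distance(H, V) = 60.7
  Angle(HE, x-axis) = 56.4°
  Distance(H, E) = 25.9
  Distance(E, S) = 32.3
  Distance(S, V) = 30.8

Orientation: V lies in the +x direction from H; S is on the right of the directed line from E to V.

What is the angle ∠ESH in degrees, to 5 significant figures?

48.092°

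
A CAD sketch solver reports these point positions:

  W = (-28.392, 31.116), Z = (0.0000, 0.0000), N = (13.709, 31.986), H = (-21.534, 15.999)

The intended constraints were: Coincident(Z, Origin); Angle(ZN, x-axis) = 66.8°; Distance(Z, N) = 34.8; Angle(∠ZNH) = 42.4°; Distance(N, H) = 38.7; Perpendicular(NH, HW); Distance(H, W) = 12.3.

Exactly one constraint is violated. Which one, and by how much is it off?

Distance(H, W) = 12.3 — off by 4.30.

Z = (0.00, 0.00) ✓; ZN at 66.80° ✓; |ZN| = 34.80 ✓; ∠ZNH = 42.40° ✓; |NH| = 38.70 ✓; ∠(NH, HW) = 90.00° ✓; |HW| = 16.60 ✗.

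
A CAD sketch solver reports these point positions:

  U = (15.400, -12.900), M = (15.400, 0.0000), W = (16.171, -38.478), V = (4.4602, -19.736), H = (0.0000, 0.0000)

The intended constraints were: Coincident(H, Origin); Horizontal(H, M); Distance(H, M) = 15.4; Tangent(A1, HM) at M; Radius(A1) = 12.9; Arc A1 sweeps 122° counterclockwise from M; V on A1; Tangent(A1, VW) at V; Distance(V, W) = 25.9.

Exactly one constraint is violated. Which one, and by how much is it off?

Distance(V, W) = 25.9 — off by 3.80.

H = (0.00, 0.00) ✓; H.y = 0.00, M.y = 0.00 ✓; |HM| = 15.40 ✓; ∠(UM, MH) = 90.00° ✓; |UM| = 12.90 ✓; bearing(U→V) − bearing(U→M) = 122.0° ✓; |UV| = 12.90 ✓; ∠(UV, VW) = 90.00° ✓; |VW| = 22.10 ✗.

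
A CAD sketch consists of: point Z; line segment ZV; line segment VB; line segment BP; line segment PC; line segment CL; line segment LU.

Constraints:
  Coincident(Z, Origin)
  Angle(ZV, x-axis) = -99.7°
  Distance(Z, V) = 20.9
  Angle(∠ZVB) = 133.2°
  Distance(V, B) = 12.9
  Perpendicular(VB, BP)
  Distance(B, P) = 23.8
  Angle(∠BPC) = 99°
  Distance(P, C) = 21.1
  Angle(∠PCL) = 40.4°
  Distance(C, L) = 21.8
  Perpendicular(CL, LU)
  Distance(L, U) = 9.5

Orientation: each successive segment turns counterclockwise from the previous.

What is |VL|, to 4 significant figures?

12.26

Z is at the origin; ZV runs at -99.7° with length 20.9, so V = (-3.521, -20.60). ∠ZVB = 133.2° gives VB at -52.90° from the x-axis; with |VB| = 12.9, B = (4.260, -30.89). VB ⟂ BP, so BP runs at 37.10°; with |BP| = 23.8, P = (23.24, -16.53). ∠BPC = 99.0° gives PC at 118.1° from the x-axis; with |PC| = 21.1, C = (13.30, 2.079). ∠PCL = 40.4° gives CL at -102.3° from the x-axis; with |CL| = 21.8, L = (8.660, -19.22). Then |VL| = |L − V| = 12.26.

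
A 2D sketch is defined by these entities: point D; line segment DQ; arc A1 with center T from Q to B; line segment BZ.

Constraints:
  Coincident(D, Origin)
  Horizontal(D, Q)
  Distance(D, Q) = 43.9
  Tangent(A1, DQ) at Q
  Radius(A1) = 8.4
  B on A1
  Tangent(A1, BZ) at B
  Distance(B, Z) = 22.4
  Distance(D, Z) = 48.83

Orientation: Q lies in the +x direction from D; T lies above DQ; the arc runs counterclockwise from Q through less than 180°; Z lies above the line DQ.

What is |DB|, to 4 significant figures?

52.40

D is at the origin; DQ is horizontal with |DQ| = 43.9 and Q on the +x side, so Q = (43.90, 0.000). Since A1 is tangent to DQ there, TQ ⟂ DQ, so T = Q + (0, 8.4) = (43.90, 8.400). Since TB ⟂ BZ (tangency), |TZ| = √(8.4² + 22.4²) = 23.92 regardless of where B sits on A1. So Z lies on both circle(D, 48.83) and circle(T, 23.92); the above-DQ intersection is Z = (37.38, 31.42). B is the foot of the tangent from Z: B = (50.66, 13.38).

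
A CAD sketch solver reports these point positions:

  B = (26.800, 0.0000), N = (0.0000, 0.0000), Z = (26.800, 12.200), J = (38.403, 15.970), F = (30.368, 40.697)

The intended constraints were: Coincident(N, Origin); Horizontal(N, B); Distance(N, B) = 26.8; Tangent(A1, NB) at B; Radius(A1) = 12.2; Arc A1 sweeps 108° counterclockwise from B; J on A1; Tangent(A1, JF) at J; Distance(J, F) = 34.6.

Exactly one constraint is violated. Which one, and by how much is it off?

Distance(J, F) = 34.6 — off by 8.60.

N = (0.00, 0.00) ✓; N.y = 0.00, B.y = 0.00 ✓; |NB| = 26.80 ✓; ∠(ZB, BN) = 90.00° ✓; |ZB| = 12.20 ✓; bearing(Z→J) − bearing(Z→B) = 108.0° ✓; |ZJ| = 12.20 ✓; ∠(ZJ, JF) = 90.00° ✓; |JF| = 26.00 ✗.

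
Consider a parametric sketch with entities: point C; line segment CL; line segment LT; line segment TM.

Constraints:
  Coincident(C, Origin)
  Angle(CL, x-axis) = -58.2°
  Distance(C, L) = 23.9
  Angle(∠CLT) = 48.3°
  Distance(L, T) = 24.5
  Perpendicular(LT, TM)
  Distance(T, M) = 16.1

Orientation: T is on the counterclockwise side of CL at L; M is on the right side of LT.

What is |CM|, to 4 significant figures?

35.02

C is at the origin; CL runs at -58.2° with length 23.9, so L = 23.9·(cos -58.2°, sin -58.2°) = (12.59, -20.31). ∠CLT = 48.3°, so LT runs at -58.2° + (180° − 48.3°) = 73.50° from the x-axis; with |LT| = 24.5, T = L + 24.5·(cos 73.50°, sin 73.50°) = (19.55, 3.179). LT is perpendicular to TM; with |TM| = 16.1 on the right of LT, M = T + 16.1·(0.9588, -0.2840) = (34.99, -1.394). Then |CM| = |M − C| = 35.02.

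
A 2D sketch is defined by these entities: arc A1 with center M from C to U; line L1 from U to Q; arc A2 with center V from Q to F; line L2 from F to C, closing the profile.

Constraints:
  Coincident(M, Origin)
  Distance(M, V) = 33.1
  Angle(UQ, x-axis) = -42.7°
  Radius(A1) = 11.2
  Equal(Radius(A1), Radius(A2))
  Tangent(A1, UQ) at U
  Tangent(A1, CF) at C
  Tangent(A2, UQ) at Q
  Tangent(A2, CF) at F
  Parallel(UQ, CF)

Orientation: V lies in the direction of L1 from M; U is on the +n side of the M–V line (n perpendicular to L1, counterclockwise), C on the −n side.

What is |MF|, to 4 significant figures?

34.94

The slot axis is L1's direction at -42.7°, so u = (cos -42.7°, sin -42.7°) = (0.7349, -0.6782) and n = (−sin -42.7°, cos -42.7°) = (0.6782, 0.7349). M is at the origin and V lies 33.1 along u from M, so V = 33.1·u = (24.33, -22.45). Tangency of A1 to both parallel lines with radius 11.2 puts U and C at M ± 11.2·n: U = (7.595, 8.231), C = (-7.595, -8.231). Equal radii place Q and F the same way about V: Q = V + 11.2·n = (31.92, -14.22), F = V − 11.2·n = (16.73, -30.68). Then |MF| = |F − M| = 34.94.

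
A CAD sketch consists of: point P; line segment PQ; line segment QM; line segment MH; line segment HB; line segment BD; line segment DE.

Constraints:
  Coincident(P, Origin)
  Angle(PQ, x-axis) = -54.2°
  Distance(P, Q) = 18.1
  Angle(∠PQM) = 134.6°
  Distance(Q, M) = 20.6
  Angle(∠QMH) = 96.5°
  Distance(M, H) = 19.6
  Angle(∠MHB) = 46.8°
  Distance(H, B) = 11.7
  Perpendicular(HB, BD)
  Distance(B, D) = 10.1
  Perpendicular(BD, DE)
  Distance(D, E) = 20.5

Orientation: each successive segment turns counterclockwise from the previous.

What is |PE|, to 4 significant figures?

48.76

P is at the origin; PQ runs at -54.2° with length 18.1, so Q = (10.59, -14.68). ∠PQM = 134.6° gives QM at -8.800° from the x-axis; with |QM| = 20.6, M = (30.95, -17.83). ∠QMH = 96.5° gives MH at 74.70° from the x-axis; with |MH| = 19.6, H = (36.12, 1.074). ∠MHB = 46.8° gives HB at -152.1° from the x-axis; with |HB| = 11.7, B = (25.78, -4.401). The perpendicularity gives BD at right angles to HB, so BD runs at -62.10°; with |BD| = 10.1, D = (30.50, -13.33). BD ⟂ DE, so DE runs at 27.90°; with |DE| = 20.5, E = (48.62, -3.735). Then |PE| = |E − P| = 48.76.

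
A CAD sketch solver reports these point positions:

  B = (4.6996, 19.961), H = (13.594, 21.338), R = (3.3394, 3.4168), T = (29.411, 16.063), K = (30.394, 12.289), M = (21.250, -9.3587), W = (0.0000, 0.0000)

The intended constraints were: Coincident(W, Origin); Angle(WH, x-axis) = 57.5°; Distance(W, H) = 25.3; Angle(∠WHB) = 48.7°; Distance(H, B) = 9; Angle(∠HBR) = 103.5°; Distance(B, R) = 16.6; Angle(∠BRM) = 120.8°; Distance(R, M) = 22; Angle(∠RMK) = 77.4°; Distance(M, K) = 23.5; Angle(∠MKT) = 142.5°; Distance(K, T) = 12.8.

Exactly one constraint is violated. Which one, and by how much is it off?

Distance(K, T) = 12.8 — off by 8.90.

W = (0.00, 0.00) ✓; WH at 57.50° ✓; |WH| = 25.30 ✓; ∠WHB = 48.70° ✓; |HB| = 9.000 ✓; ∠HBR = 103.5° ✓; |BR| = 16.60 ✓; ∠BRM = 120.8° ✓; |RM| = 22.00 ✓; ∠RMK = 77.40° ✓; |MK| = 23.50 ✓; ∠MKT = 142.5° ✓; |KT| = 3.900 ✗.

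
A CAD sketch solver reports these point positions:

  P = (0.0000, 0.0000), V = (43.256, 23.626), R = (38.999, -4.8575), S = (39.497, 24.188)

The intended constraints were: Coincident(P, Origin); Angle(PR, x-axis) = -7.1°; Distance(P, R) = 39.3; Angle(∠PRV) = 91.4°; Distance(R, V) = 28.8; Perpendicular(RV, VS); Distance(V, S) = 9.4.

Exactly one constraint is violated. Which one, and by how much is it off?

Distance(V, S) = 9.4 — off by 5.60.

P = (0.00, 0.00) ✓; PR at -7.100° ✓; |PR| = 39.30 ✓; ∠PRV = 91.40° ✓; |RV| = 28.80 ✓; ∠(RV, VS) = 90.00° ✓; |VS| = 3.801 ✗.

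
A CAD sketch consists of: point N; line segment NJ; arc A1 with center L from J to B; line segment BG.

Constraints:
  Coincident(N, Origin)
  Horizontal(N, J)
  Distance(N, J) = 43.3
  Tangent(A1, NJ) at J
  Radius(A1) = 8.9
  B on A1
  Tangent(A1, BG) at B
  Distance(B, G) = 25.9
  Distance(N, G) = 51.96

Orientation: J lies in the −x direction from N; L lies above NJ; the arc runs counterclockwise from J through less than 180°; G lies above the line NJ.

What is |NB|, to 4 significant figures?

35.90

N is at the origin; NJ is horizontal with |NJ| = 43.3 and J on the −x side, so J = (-43.30, 0.000). A1 meets NJ tangentially, so LJ is at right angles to NJ, so L = J + (0, 8.9) = (-43.30, 8.900). Since LB ⟂ BG (tangency), |LG| = √(8.9² + 25.9²) = 27.39 regardless of where B sits on A1. So G lies on both circle(N, 51.96) and circle(L, 27.39); the above-NJ intersection is G = (-37.74, 35.72). B is the foot of the tangent from G: B = (-34.47, 10.02).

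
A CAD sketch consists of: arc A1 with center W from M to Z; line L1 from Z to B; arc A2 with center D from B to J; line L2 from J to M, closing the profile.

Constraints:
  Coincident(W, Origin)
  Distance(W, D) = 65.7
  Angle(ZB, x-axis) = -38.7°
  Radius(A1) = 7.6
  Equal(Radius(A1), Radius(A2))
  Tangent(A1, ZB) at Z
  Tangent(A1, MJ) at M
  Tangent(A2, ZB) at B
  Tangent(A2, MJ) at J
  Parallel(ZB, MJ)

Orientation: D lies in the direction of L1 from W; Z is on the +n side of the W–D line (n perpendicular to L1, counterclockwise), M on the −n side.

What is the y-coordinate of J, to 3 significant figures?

-47.0

The slot axis is L1's direction at -38.7°, so u = (cos -38.7°, sin -38.7°) = (0.780, -0.625) and n = (−sin -38.7°, cos -38.7°) = (0.625, 0.780). W is at the origin and D lies 65.7 along u from W, so D = 65.7·u = (51.3, -41.1). Tangency of A1 to both parallel lines with radius 7.6 puts Z and M at W ± 7.6·n: Z = (4.75, 5.93), M = (-4.75, -5.93). Equal radii place B and J the same way about D: B = D + 7.6·n = (56.0, -35.1), J = D − 7.6·n = (46.5, -47.0). So J.y = -47.0.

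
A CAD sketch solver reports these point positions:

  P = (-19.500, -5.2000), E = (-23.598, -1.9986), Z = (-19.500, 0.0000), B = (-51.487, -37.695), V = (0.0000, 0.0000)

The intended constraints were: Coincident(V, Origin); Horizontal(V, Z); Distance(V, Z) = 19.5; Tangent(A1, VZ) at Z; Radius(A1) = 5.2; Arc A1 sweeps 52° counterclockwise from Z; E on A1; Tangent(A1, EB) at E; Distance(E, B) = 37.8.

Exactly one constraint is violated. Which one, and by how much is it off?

Distance(E, B) = 37.8 — off by 7.50.

V = (0.00, 0.00) ✓; V.y = 0.00, Z.y = 0.00 ✓; |VZ| = 19.50 ✓; ∠(PZ, ZV) = 90.00° ✓; |PZ| = 5.200 ✓; bearing(P→E) − bearing(P→Z) = 52.00° ✓; |PE| = 5.200 ✓; ∠(PE, EB) = 90.00° ✓; |EB| = 45.30 ✗.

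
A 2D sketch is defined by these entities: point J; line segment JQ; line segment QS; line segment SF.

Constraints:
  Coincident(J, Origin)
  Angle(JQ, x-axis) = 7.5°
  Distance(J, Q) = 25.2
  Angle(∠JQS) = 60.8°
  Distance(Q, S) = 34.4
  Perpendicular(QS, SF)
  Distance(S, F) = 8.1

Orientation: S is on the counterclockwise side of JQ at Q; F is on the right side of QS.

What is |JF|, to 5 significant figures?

37.344

J is at the origin; JQ runs at 7.5° with length 25.2, so Q = 25.2·(cos 7.5°, sin 7.5°) = (24.984, 3.2893). ∠JQS = 60.8°, so QS runs at 7.5° + (180° − 60.8°) = 126.70° from the x-axis; with |QS| = 34.4, S = Q + 34.4·(cos 126.70°, sin 126.70°) = (4.4261, 30.870). The perpendicularity gives SF at right angles to QS; with |SF| = 8.1 on the right of QS, F = S + 8.1·(0.80178, 0.59763) = (10.920, 35.711). Then |JF| = |F − J| = 37.344.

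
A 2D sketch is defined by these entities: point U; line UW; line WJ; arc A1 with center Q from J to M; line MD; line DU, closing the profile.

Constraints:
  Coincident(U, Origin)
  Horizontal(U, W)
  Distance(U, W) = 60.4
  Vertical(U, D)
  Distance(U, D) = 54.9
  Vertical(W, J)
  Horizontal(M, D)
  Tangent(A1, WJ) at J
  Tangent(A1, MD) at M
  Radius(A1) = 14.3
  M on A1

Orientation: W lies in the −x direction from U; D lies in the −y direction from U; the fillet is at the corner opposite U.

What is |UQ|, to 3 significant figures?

61.4

U is at the origin; UW is horizontal with |UW| = 60.4 and W on the −x side, so W = (-60.4, 0.00). UD is vertical with |UD| = 54.9 and D on the −y side, so D = (0.00, -54.9). The virtual corner opposite U is at (-60.4, -54.9). Since A1 is tangent to WJ there, QJ ⟂ WJ and A1 meets MD tangentially, so QM is at right angles to MD, with radius 14.3, so the center Q sits 14.3 in from both sides at Q = (-46.1, -40.6). Then |UQ| = |Q − U| = 61.4.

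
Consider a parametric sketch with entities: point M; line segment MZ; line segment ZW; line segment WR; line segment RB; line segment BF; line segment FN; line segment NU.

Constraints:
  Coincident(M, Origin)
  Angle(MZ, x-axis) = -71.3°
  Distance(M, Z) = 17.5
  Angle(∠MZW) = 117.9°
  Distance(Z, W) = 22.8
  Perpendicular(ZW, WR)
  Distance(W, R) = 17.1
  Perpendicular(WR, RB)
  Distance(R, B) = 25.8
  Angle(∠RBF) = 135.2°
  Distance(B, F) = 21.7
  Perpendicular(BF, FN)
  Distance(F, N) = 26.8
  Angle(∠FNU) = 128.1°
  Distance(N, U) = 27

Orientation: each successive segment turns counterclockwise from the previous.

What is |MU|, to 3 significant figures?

46.2

M is at the origin; MZ runs at -71.3° with length 17.5, so Z = (5.61, -16.6). ∠MZW = 117.9° gives ZW at -9.20° from the x-axis; with |ZW| = 22.8, W = (28.1, -20.2). The perpendicularity gives WR at right angles to ZW, so WR runs at 80.8°; with |WR| = 17.1, R = (30.9, -3.34). The perpendicularity gives RB at right angles to WR, so RB runs at 171°; with |RB| = 25.8, B = (5.38, 0.783). ∠RBF = 135.2° gives BF at -144° from the x-axis; with |BF| = 21.7, F = (-12.3, -11.8). BF ⟂ FN, so FN runs at -54.4°; with |FN| = 26.8, N = (3.34, -33.6). ∠FNU = 128.1° gives NU at -2.50° from the x-axis; with |NU| = 27.0, U = (30.3, -34.8). Then |MU| = |U − M| = 46.2.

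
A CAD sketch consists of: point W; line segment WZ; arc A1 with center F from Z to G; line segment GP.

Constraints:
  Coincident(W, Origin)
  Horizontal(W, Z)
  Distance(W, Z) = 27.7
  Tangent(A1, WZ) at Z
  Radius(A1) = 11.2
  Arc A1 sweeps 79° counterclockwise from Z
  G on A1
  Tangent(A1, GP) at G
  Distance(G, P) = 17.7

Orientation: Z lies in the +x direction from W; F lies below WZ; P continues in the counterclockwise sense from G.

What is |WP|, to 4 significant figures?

29.61

On A1, Z sits at bearing 90° from F; a 79° counterclockwise sweep puts G at bearing 169°, so G = F + 11.2·(cos 169°, sin 169°) = (16.71, -9.063). The tangent condition forces FG to be normal to GP, so GP runs along (−sin 169°, cos 169°); with |GP| = 17.7, P = (13.33, -26.44). Then |WP| = |P − W| = 29.61.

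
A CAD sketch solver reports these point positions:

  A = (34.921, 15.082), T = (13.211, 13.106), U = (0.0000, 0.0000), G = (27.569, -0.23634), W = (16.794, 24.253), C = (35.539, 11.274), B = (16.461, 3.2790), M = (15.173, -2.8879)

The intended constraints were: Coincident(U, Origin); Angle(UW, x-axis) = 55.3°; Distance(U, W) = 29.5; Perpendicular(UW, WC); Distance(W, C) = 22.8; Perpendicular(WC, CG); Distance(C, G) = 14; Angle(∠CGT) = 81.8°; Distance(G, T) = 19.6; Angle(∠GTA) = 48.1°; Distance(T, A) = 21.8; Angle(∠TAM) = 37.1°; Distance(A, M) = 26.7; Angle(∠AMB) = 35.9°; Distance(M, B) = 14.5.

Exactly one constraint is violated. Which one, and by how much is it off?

Distance(M, B) = 14.5 — off by 8.20.

U = (0.00, 0.00) ✓; UW at 55.30° ✓; |UW| = 29.50 ✓; ∠(UW, WC) = 90.00° ✓; |WC| = 22.80 ✓; ∠(WC, CG) = 90.00° ✓; |CG| = 14.00 ✓; ∠CGT = 81.80° ✓; |GT| = 19.60 ✓; ∠GTA = 48.10° ✓; |TA| = 21.80 ✓; ∠TAM = 37.10° ✓; |AM| = 26.70 ✓; ∠AMB = 35.90° ✓; |MB| = 6.300 ✗.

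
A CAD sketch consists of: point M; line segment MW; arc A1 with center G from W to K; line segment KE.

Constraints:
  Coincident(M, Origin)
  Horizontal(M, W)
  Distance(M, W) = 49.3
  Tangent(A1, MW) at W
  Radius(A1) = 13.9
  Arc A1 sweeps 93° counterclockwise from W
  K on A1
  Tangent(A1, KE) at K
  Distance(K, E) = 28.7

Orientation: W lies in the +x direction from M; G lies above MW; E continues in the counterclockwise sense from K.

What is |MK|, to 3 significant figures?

64.9

M is at the origin; M and W share the same y with |MW| = 49.3 and W on the +x side, so W = (49.3, 0.00). Since A1 is tangent to MW there, GW ⟂ MW, so G = W + (0, 13.9) = (49.3, 13.9). On A1, W sits at bearing -90° from G; a 93° counterclockwise sweep puts K at bearing 3°, so K = G + 13.9·(cos 3°, sin 3°) = (63.2, 14.6). Then |MK| = |K − M| = 64.9.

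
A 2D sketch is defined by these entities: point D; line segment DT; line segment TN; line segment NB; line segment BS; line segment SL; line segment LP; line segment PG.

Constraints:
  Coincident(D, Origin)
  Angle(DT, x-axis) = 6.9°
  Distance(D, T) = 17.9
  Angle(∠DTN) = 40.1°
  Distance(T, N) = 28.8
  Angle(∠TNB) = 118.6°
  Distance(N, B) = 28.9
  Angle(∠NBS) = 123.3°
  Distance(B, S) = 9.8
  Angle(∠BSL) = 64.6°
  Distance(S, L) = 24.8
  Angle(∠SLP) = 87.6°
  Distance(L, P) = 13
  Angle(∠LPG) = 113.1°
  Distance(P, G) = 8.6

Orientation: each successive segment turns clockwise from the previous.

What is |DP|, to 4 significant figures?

20.88

∠BSL = 64.6° gives SL at -6.500° from the x-axis; with |SL| = 24.8, L = (-8.397, -5.261). ∠SLP = 87.6° gives LP at -98.90° from the x-axis; with |LP| = 13.0, P = (-10.41, -18.10). Then |DP| = |P − D| = 20.88.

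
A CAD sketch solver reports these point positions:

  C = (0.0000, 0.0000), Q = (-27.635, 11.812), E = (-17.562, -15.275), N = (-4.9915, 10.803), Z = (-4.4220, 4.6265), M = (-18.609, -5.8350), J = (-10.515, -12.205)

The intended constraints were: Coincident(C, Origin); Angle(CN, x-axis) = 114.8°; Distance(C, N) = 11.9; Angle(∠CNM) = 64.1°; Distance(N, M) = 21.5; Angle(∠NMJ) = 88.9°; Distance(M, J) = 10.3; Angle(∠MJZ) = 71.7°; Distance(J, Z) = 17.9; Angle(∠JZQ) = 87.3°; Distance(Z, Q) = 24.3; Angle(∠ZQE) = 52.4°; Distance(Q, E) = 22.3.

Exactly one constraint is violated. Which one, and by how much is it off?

Distance(Q, E) = 22.3 — off by 6.60.

C = (0.00, 0.00) ✓; CN at 114.8° ✓; |CN| = 11.90 ✓; ∠CNM = 64.10° ✓; |NM| = 21.50 ✓; ∠NMJ = 88.90° ✓; |MJ| = 10.30 ✓; ∠MJZ = 71.70° ✓; |JZ| = 17.90 ✓; ∠JZQ = 87.30° ✓; |ZQ| = 24.30 ✓; ∠ZQE = 52.40° ✓; |QE| = 28.90 ✗.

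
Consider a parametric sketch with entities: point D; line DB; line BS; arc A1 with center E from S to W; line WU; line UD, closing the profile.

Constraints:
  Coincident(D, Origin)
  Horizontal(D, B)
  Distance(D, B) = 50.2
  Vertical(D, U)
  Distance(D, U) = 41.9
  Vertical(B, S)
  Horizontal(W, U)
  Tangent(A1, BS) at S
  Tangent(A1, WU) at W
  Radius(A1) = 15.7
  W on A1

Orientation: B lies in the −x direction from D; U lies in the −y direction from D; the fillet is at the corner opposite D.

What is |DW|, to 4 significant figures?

54.28

The virtual corner opposite D is at (-50.20, -41.90). Tangency of A1 to BS means the radius ES is perpendicular to BS and the tangent condition forces EW to be normal to WU, with radius 15.7, so the center E sits 15.7 in from both sides at E = (-34.50, -26.20). That places the tangent points at S = (-50.20, -26.20) on BS and W = (-34.50, -41.90) on WU. Then |DW| = |W − D| = 54.28.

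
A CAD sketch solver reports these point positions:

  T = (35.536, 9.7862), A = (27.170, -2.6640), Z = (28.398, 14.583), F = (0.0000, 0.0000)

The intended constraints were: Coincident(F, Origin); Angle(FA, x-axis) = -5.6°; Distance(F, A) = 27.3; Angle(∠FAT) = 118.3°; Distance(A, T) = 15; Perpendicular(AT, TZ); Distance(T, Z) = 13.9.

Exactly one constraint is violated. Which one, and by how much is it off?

Distance(T, Z) = 13.9 — off by 5.30.

F = (0.00, 0.00) ✓; FA at -5.600° ✓; |FA| = 27.30 ✓; ∠FAT = 118.3° ✓; |AT| = 15.00 ✓; ∠(AT, TZ) = 90.00° ✓; |TZ| = 8.600 ✗.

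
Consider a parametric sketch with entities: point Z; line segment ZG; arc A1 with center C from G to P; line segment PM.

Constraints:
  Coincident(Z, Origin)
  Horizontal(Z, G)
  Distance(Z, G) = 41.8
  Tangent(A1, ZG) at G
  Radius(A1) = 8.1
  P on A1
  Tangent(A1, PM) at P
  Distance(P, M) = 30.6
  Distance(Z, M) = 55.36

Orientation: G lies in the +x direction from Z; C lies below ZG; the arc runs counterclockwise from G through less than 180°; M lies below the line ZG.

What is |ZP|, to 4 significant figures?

35.08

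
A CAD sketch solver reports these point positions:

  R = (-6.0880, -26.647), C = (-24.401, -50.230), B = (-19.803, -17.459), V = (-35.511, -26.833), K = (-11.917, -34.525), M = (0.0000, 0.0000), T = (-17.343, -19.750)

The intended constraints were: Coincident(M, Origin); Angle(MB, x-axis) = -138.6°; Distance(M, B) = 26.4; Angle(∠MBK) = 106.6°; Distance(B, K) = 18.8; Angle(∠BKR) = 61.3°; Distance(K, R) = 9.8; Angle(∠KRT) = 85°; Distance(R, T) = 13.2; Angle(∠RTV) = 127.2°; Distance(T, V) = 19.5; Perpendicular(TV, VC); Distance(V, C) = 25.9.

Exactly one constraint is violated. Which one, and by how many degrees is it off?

Perpendicular(TV, VC) — off by 4.10°.

M = (0.00, 0.00) ✓; MB at -138.6° ✓; |MB| = 26.40 ✓; ∠MBK = 106.6° ✓; |BK| = 18.80 ✓; ∠BKR = 61.30° ✓; |KR| = 9.800 ✓; ∠KRT = 85.00° ✓; |RT| = 13.20 ✓; ∠RTV = 127.2° ✓; |TV| = 19.50 ✓; ∠(TV, VC) = 94.10° ✗; |VC| = 25.90 ✓.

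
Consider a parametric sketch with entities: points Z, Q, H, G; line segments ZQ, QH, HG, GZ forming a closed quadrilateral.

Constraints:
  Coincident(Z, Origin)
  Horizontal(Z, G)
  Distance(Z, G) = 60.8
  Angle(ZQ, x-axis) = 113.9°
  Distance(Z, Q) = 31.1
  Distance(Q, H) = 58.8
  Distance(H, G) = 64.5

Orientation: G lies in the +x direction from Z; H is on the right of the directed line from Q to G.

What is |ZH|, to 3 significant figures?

28.4

Checks: Z.y = 0.00, G.y = 0.00 ✓; |QH| = 58.80 ✓; |HG| = 64.50 ✓.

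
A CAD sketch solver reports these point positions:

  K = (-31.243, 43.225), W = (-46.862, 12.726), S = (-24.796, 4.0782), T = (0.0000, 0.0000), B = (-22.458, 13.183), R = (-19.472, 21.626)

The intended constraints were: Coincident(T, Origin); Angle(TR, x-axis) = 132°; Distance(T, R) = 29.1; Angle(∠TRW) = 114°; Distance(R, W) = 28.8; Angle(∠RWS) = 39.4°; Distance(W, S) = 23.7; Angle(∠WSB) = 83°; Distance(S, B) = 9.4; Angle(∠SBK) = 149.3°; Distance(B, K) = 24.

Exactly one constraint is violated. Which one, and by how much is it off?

Distance(B, K) = 24 — off by 7.30.

T = (0.00, 0.00) ✓; TR at 132.0° ✓; |TR| = 29.10 ✓; ∠TRW = 114.0° ✓; |RW| = 28.80 ✓; ∠RWS = 39.40° ✓; |WS| = 23.70 ✓; ∠WSB = 83.00° ✓; |SB| = 9.400 ✓; ∠SBK = 149.3° ✓; |BK| = 31.30 ✗.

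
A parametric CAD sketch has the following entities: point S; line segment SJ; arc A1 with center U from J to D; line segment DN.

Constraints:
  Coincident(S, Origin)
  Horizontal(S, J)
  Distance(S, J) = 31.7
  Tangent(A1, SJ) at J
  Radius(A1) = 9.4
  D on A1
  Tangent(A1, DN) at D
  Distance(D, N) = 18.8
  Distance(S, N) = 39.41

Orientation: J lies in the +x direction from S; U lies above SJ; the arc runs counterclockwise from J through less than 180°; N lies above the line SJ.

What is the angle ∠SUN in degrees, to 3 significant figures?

90.7°

S is at the origin; SJ is horizontal with |SJ| = 31.7 and J on the +x side, so J = (31.7, 0.00). Tangency of A1 to SJ means the radius UJ is perpendicular to SJ, so U = J + (0, 9.4) = (31.7, 9.40). Since UD ⟂ DN (tangency), |UN| = √(9.4² + 18.8²) = 21.0 regardless of where D sits on A1. So N lies on both circle(S, 39.41) and circle(U, 21.0); the above-SJ intersection is N = (26.0, 29.6). D is the foot of the tangent from N: D = (38.6, 15.7).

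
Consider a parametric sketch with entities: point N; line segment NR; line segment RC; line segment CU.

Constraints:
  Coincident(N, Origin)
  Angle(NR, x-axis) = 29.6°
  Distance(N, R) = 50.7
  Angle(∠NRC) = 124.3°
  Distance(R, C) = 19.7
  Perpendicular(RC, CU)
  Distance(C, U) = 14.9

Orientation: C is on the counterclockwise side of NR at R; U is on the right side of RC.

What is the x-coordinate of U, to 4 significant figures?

60.55

N is at the origin; NR runs at 29.6° with length 50.7, so R = 50.7·(cos 29.6°, sin 29.6°) = (44.08, 25.04). ∠NRC = 124.3°, so RC runs at 29.6° + (180° − 124.3°) = 85.30° from the x-axis; with |RC| = 19.7, C = R + 19.7·(cos 85.30°, sin 85.30°) = (45.70, 44.68). RC ⟂ CU; with |CU| = 14.9 on the right of RC, U = C + 14.9·(0.9966, -0.08194) = (60.55, 43.46). So U.x = 60.55.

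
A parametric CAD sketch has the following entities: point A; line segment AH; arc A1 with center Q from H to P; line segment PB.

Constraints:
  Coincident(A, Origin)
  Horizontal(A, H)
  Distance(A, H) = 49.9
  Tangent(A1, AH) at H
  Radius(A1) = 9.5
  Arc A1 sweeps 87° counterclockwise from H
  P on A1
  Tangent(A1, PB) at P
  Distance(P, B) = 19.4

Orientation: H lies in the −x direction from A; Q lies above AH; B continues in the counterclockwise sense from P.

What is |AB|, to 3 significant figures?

48.6

A is at the origin; AH is horizontal with |AH| = 49.9 and H on the −x side, so H = (-49.9, 0.00). A1 meets AH tangentially, so QH is at right angles to AH, so Q = H + (0, 9.5) = (-49.9, 9.50). On A1, H sits at bearing -90° from Q; an 87° counterclockwise sweep puts P at bearing -3°, so P = Q + 9.5·(cos -3°, sin -3°) = (-40.4, 9.00). Tangency of A1 to PB means the radius QP is perpendicular to PB, so PB runs along (−sin -3°, cos -3°); with |PB| = 19.4, B = (-39.4, 28.4). Then |AB| = |B − A| = 48.6.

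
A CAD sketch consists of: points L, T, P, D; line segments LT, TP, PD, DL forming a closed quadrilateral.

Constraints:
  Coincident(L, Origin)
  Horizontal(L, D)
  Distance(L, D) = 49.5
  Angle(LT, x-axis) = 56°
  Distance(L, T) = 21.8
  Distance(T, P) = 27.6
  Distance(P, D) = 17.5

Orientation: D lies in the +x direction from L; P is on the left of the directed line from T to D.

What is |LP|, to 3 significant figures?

42.1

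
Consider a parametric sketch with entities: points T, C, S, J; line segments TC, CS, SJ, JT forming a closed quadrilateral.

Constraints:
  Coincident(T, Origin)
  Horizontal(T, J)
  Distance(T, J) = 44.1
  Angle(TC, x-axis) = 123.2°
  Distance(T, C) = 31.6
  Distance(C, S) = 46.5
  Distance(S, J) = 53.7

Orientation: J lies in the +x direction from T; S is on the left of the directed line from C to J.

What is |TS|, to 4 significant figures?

54.57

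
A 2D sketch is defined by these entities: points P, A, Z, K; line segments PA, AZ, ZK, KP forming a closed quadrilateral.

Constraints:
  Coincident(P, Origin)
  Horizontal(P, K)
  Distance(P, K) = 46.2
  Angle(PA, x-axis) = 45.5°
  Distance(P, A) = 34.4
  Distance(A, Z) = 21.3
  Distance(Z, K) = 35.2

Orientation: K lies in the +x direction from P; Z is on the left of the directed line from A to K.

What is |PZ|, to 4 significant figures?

55.19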